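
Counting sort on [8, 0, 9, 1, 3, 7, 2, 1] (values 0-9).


Input: [8, 0, 9, 1, 3, 7, 2, 1]
Counts: [1, 2, 1, 1, 0, 0, 0, 1, 1, 1]

Sorted: [0, 1, 1, 2, 3, 7, 8, 9]


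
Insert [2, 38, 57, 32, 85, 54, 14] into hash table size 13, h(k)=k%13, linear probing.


Insert 2: h=2 -> slot 2
Insert 38: h=12 -> slot 12
Insert 57: h=5 -> slot 5
Insert 32: h=6 -> slot 6
Insert 85: h=7 -> slot 7
Insert 54: h=2, 1 probes -> slot 3
Insert 14: h=1 -> slot 1

Table: [None, 14, 2, 54, None, 57, 32, 85, None, None, None, None, 38]


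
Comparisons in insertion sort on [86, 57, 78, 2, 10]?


Algorithm: insertion sort
Input: [86, 57, 78, 2, 10]
Sorted: [2, 10, 57, 78, 86]

10


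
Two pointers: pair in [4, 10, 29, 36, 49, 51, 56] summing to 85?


lo=0(4)+hi=6(56)=60
lo=1(10)+hi=6(56)=66
lo=2(29)+hi=6(56)=85

Yes: 29+56=85


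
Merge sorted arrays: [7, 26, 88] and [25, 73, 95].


Take 7 from A
Take 25 from B
Take 26 from A
Take 73 from B
Take 88 from A

Merged: [7, 25, 26, 73, 88, 95]


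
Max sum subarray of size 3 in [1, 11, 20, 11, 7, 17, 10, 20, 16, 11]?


[0:3]: 32
[1:4]: 42
[2:5]: 38
[3:6]: 35
[4:7]: 34
[5:8]: 47
[6:9]: 46
[7:10]: 47

Max: 47 at [5:8]


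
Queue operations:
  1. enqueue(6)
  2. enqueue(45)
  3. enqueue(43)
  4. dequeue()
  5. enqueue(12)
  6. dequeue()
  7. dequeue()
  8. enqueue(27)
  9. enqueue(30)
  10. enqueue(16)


enqueue(6) -> [6]
enqueue(45) -> [6, 45]
enqueue(43) -> [6, 45, 43]
dequeue()->6, [45, 43]
enqueue(12) -> [45, 43, 12]
dequeue()->45, [43, 12]
dequeue()->43, [12]
enqueue(27) -> [12, 27]
enqueue(30) -> [12, 27, 30]
enqueue(16) -> [12, 27, 30, 16]

Final queue: [12, 27, 30, 16]


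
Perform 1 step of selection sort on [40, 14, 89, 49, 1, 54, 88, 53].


Initial: [40, 14, 89, 49, 1, 54, 88, 53]
Step 1: min=1 at 4
  Swap: [1, 14, 89, 49, 40, 54, 88, 53]

After 1 step: [1, 14, 89, 49, 40, 54, 88, 53]


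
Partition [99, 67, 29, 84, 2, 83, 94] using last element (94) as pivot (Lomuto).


Pivot: 94
  67 <= 94: swap -> [67, 99, 29, 84, 2, 83, 94]
  29 <= 94: swap -> [67, 29, 99, 84, 2, 83, 94]
  84 <= 94: swap -> [67, 29, 84, 99, 2, 83, 94]
  2 <= 94: swap -> [67, 29, 84, 2, 99, 83, 94]
  83 <= 94: swap -> [67, 29, 84, 2, 83, 99, 94]
Place pivot at 5: [67, 29, 84, 2, 83, 94, 99]

Partitioned: [67, 29, 84, 2, 83, 94, 99]


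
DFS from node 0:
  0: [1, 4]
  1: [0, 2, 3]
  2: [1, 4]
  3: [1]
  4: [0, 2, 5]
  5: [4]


Visit 0, push [4, 1]
Visit 1, push [3, 2]
Visit 2, push [4]
Visit 4, push [5]
Visit 5, push []
Visit 3, push []

DFS order: [0, 1, 2, 4, 5, 3]


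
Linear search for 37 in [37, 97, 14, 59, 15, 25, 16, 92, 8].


i=0: 37==37 found!

Found at 0, 1 comps


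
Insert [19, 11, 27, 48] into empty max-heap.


Insert 19: [19]
Insert 11: [19, 11]
Insert 27: [27, 11, 19]
Insert 48: [48, 27, 19, 11]

Final heap: [48, 27, 19, 11]


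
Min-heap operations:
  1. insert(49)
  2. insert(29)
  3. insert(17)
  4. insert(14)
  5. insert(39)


insert(49) -> [49]
insert(29) -> [29, 49]
insert(17) -> [17, 49, 29]
insert(14) -> [14, 17, 29, 49]
insert(39) -> [14, 17, 29, 49, 39]

Final heap: [14, 17, 29, 49, 39]


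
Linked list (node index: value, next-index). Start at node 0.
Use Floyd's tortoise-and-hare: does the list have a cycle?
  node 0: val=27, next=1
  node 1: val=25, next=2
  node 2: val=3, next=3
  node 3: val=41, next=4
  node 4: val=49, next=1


Floyd's tortoise (slow, +1) and hare (fast, +2):
  init: slow=0, fast=0
  step 1: slow=1, fast=2
  step 2: slow=2, fast=4
  step 3: slow=3, fast=2
  step 4: slow=4, fast=4
  slow == fast at node 4: cycle detected

Cycle: yes


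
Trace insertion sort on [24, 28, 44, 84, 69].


Initial: [24, 28, 44, 84, 69]
Insert 28: [24, 28, 44, 84, 69]
Insert 44: [24, 28, 44, 84, 69]
Insert 84: [24, 28, 44, 84, 69]
Insert 69: [24, 28, 44, 69, 84]

Sorted: [24, 28, 44, 69, 84]


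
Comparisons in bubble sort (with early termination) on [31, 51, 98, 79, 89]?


Algorithm: bubble sort (with early termination)
Input: [31, 51, 98, 79, 89]
Sorted: [31, 51, 79, 89, 98]

7


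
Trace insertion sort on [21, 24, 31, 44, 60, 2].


Initial: [21, 24, 31, 44, 60, 2]
Insert 24: [21, 24, 31, 44, 60, 2]
Insert 31: [21, 24, 31, 44, 60, 2]
Insert 44: [21, 24, 31, 44, 60, 2]
Insert 60: [21, 24, 31, 44, 60, 2]
Insert 2: [2, 21, 24, 31, 44, 60]

Sorted: [2, 21, 24, 31, 44, 60]


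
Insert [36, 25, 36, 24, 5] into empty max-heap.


Insert 36: [36]
Insert 25: [36, 25]
Insert 36: [36, 25, 36]
Insert 24: [36, 25, 36, 24]
Insert 5: [36, 25, 36, 24, 5]

Final heap: [36, 25, 36, 24, 5]


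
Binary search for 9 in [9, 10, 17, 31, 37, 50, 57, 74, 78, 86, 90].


Step 1: lo=0, hi=10, mid=5, val=50
Step 2: lo=0, hi=4, mid=2, val=17
Step 3: lo=0, hi=1, mid=0, val=9

Found at index 0


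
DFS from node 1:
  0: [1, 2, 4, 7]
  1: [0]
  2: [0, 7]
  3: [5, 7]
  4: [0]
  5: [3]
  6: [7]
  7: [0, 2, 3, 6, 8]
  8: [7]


Visit 1, push [0]
Visit 0, push [7, 4, 2]
Visit 2, push [7]
Visit 7, push [8, 6, 3]
Visit 3, push [5]
Visit 5, push []
Visit 6, push []
Visit 8, push []
Visit 4, push []

DFS order: [1, 0, 2, 7, 3, 5, 6, 8, 4]


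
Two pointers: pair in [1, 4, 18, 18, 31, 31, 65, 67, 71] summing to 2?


lo=0(1)+hi=8(71)=72
lo=0(1)+hi=7(67)=68
lo=0(1)+hi=6(65)=66
lo=0(1)+hi=5(31)=32
lo=0(1)+hi=4(31)=32
lo=0(1)+hi=3(18)=19
lo=0(1)+hi=2(18)=19
lo=0(1)+hi=1(4)=5

No pair found


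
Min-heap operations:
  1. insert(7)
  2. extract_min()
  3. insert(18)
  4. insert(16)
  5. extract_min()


insert(7) -> [7]
extract_min()->7, []
insert(18) -> [18]
insert(16) -> [16, 18]
extract_min()->16, [18]

Final heap: [18]


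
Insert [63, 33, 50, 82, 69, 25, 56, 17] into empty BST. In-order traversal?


Insert 63: root
Insert 33: L from 63
Insert 50: L from 63 -> R from 33
Insert 82: R from 63
Insert 69: R from 63 -> L from 82
Insert 25: L from 63 -> L from 33
Insert 56: L from 63 -> R from 33 -> R from 50
Insert 17: L from 63 -> L from 33 -> L from 25

In-order: [17, 25, 33, 50, 56, 63, 69, 82]


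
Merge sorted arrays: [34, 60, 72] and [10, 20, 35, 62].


Take 10 from B
Take 20 from B
Take 34 from A
Take 35 from B
Take 60 from A
Take 62 from B

Merged: [10, 20, 34, 35, 60, 62, 72]


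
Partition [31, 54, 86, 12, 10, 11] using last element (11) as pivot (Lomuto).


Pivot: 11
  10 <= 11: swap -> [10, 54, 86, 12, 31, 11]
Place pivot at 1: [10, 11, 86, 12, 31, 54]

Partitioned: [10, 11, 86, 12, 31, 54]


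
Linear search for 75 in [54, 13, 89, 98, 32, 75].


i=0: 54!=75
i=1: 13!=75
i=2: 89!=75
i=3: 98!=75
i=4: 32!=75
i=5: 75==75 found!

Found at 5, 6 comps


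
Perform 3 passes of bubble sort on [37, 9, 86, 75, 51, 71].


Initial: [37, 9, 86, 75, 51, 71]
Pass 1: [9, 37, 75, 51, 71, 86] (4 swaps)
Pass 2: [9, 37, 51, 71, 75, 86] (2 swaps)
Pass 3: [9, 37, 51, 71, 75, 86] (0 swaps)

After 3 passes: [9, 37, 51, 71, 75, 86]


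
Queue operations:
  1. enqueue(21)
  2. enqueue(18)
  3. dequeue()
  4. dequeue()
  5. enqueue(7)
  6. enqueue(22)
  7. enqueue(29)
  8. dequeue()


enqueue(21) -> [21]
enqueue(18) -> [21, 18]
dequeue()->21, [18]
dequeue()->18, []
enqueue(7) -> [7]
enqueue(22) -> [7, 22]
enqueue(29) -> [7, 22, 29]
dequeue()->7, [22, 29]

Final queue: [22, 29]


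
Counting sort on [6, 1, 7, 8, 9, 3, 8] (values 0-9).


Input: [6, 1, 7, 8, 9, 3, 8]
Counts: [0, 1, 0, 1, 0, 0, 1, 1, 2, 1]

Sorted: [1, 3, 6, 7, 8, 8, 9]


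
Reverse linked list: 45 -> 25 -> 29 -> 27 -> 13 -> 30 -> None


Step 1: curr=45, set curr.next=prev(None) | reversed so far: 45
Step 2: curr=25, set curr.next=prev(45) | reversed so far: 25 -> 45
Step 3: curr=29, set curr.next=prev(25) | reversed so far: 29 -> 25 -> 45
Step 4: curr=27, set curr.next=prev(29) | reversed so far: 27 -> 29 -> 25 -> 45
Step 5: curr=13, set curr.next=prev(27) | reversed so far: 13 -> 27 -> 29 -> 25 -> 45
Step 6: curr=30, set curr.next=prev(13) | reversed so far: 30 -> 13 -> 27 -> 29 -> 25 -> 45

30 -> 13 -> 27 -> 29 -> 25 -> 45 -> None


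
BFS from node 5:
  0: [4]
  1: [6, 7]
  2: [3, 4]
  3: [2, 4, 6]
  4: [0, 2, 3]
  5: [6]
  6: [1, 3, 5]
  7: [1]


Visit 5, enqueue [6]
Visit 6, enqueue [1, 3]
Visit 1, enqueue [7]
Visit 3, enqueue [2, 4]
Visit 7, enqueue []
Visit 2, enqueue []
Visit 4, enqueue [0]
Visit 0, enqueue []

BFS order: [5, 6, 1, 3, 7, 2, 4, 0]


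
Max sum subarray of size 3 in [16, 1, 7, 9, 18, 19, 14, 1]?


[0:3]: 24
[1:4]: 17
[2:5]: 34
[3:6]: 46
[4:7]: 51
[5:8]: 34

Max: 51 at [4:7]


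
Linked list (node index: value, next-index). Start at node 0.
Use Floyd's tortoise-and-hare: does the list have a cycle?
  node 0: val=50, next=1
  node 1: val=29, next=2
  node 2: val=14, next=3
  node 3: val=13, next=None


Floyd's tortoise (slow, +1) and hare (fast, +2):
  init: slow=0, fast=0
  step 1: slow=1, fast=2
  step 2: fast 2->3->None, no cycle

Cycle: no


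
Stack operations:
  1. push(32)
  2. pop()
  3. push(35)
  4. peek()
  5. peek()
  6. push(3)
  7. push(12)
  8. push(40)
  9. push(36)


push(32) -> [32]
pop()->32, []
push(35) -> [35]
peek()->35
peek()->35
push(3) -> [35, 3]
push(12) -> [35, 3, 12]
push(40) -> [35, 3, 12, 40]
push(36) -> [35, 3, 12, 40, 36]

Final stack: [35, 3, 12, 40, 36]


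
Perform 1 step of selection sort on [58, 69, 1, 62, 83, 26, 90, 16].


Initial: [58, 69, 1, 62, 83, 26, 90, 16]
Step 1: min=1 at 2
  Swap: [1, 69, 58, 62, 83, 26, 90, 16]

After 1 step: [1, 69, 58, 62, 83, 26, 90, 16]


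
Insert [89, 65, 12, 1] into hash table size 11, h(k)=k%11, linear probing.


Insert 89: h=1 -> slot 1
Insert 65: h=10 -> slot 10
Insert 12: h=1, 1 probes -> slot 2
Insert 1: h=1, 2 probes -> slot 3

Table: [None, 89, 12, 1, None, None, None, None, None, None, 65]


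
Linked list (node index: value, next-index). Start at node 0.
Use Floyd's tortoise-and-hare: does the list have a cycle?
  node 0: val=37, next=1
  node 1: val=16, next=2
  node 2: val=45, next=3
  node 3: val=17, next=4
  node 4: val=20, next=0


Floyd's tortoise (slow, +1) and hare (fast, +2):
  init: slow=0, fast=0
  step 1: slow=1, fast=2
  step 2: slow=2, fast=4
  step 3: slow=3, fast=1
  step 4: slow=4, fast=3
  step 5: slow=0, fast=0
  slow == fast at node 0: cycle detected

Cycle: yes


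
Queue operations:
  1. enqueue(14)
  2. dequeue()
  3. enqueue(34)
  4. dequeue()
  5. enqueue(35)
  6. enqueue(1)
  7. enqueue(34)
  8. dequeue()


enqueue(14) -> [14]
dequeue()->14, []
enqueue(34) -> [34]
dequeue()->34, []
enqueue(35) -> [35]
enqueue(1) -> [35, 1]
enqueue(34) -> [35, 1, 34]
dequeue()->35, [1, 34]

Final queue: [1, 34]


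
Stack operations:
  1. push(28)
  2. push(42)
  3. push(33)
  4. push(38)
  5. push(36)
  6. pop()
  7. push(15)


push(28) -> [28]
push(42) -> [28, 42]
push(33) -> [28, 42, 33]
push(38) -> [28, 42, 33, 38]
push(36) -> [28, 42, 33, 38, 36]
pop()->36, [28, 42, 33, 38]
push(15) -> [28, 42, 33, 38, 15]

Final stack: [28, 42, 33, 38, 15]


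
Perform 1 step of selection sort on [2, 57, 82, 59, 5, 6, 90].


Initial: [2, 57, 82, 59, 5, 6, 90]
Step 1: min=2 at 0
  Swap: [2, 57, 82, 59, 5, 6, 90]

After 1 step: [2, 57, 82, 59, 5, 6, 90]


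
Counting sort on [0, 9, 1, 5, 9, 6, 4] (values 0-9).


Input: [0, 9, 1, 5, 9, 6, 4]
Counts: [1, 1, 0, 0, 1, 1, 1, 0, 0, 2]

Sorted: [0, 1, 4, 5, 6, 9, 9]


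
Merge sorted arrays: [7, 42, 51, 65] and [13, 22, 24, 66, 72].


Take 7 from A
Take 13 from B
Take 22 from B
Take 24 from B
Take 42 from A
Take 51 from A
Take 65 from A

Merged: [7, 13, 22, 24, 42, 51, 65, 66, 72]


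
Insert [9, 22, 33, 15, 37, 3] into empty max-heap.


Insert 9: [9]
Insert 22: [22, 9]
Insert 33: [33, 9, 22]
Insert 15: [33, 15, 22, 9]
Insert 37: [37, 33, 22, 9, 15]
Insert 3: [37, 33, 22, 9, 15, 3]

Final heap: [37, 33, 22, 9, 15, 3]


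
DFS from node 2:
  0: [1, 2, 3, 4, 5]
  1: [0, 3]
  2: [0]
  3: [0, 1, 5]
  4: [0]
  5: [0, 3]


Visit 2, push [0]
Visit 0, push [5, 4, 3, 1]
Visit 1, push [3]
Visit 3, push [5]
Visit 5, push []
Visit 4, push []

DFS order: [2, 0, 1, 3, 5, 4]


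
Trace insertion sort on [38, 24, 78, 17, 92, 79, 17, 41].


Initial: [38, 24, 78, 17, 92, 79, 17, 41]
Insert 24: [24, 38, 78, 17, 92, 79, 17, 41]
Insert 78: [24, 38, 78, 17, 92, 79, 17, 41]
Insert 17: [17, 24, 38, 78, 92, 79, 17, 41]
Insert 92: [17, 24, 38, 78, 92, 79, 17, 41]
Insert 79: [17, 24, 38, 78, 79, 92, 17, 41]
Insert 17: [17, 17, 24, 38, 78, 79, 92, 41]
Insert 41: [17, 17, 24, 38, 41, 78, 79, 92]

Sorted: [17, 17, 24, 38, 41, 78, 79, 92]


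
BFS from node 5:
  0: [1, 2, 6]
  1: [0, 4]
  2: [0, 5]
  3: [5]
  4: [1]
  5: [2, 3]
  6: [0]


Visit 5, enqueue [2, 3]
Visit 2, enqueue [0]
Visit 3, enqueue []
Visit 0, enqueue [1, 6]
Visit 1, enqueue [4]
Visit 6, enqueue []
Visit 4, enqueue []

BFS order: [5, 2, 3, 0, 1, 6, 4]


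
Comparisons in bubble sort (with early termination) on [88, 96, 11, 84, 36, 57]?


Algorithm: bubble sort (with early termination)
Input: [88, 96, 11, 84, 36, 57]
Sorted: [11, 36, 57, 84, 88, 96]

14


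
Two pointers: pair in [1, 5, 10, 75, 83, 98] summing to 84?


lo=0(1)+hi=5(98)=99
lo=0(1)+hi=4(83)=84

Yes: 1+83=84


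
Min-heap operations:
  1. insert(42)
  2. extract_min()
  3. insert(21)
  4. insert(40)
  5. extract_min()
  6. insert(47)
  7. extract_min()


insert(42) -> [42]
extract_min()->42, []
insert(21) -> [21]
insert(40) -> [21, 40]
extract_min()->21, [40]
insert(47) -> [40, 47]
extract_min()->40, [47]

Final heap: [47]


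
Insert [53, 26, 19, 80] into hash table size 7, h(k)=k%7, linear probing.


Insert 53: h=4 -> slot 4
Insert 26: h=5 -> slot 5
Insert 19: h=5, 1 probes -> slot 6
Insert 80: h=3 -> slot 3

Table: [None, None, None, 80, 53, 26, 19]


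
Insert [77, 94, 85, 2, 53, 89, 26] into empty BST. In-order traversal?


Insert 77: root
Insert 94: R from 77
Insert 85: R from 77 -> L from 94
Insert 2: L from 77
Insert 53: L from 77 -> R from 2
Insert 89: R from 77 -> L from 94 -> R from 85
Insert 26: L from 77 -> R from 2 -> L from 53

In-order: [2, 26, 53, 77, 85, 89, 94]


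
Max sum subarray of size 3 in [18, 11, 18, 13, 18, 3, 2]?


[0:3]: 47
[1:4]: 42
[2:5]: 49
[3:6]: 34
[4:7]: 23

Max: 49 at [2:5]


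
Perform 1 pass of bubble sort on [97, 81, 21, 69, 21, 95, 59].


Initial: [97, 81, 21, 69, 21, 95, 59]
Pass 1: [81, 21, 69, 21, 95, 59, 97] (6 swaps)

After 1 pass: [81, 21, 69, 21, 95, 59, 97]


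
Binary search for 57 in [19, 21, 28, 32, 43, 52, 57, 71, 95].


Step 1: lo=0, hi=8, mid=4, val=43
Step 2: lo=5, hi=8, mid=6, val=57

Found at index 6


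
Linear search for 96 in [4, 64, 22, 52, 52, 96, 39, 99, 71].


i=0: 4!=96
i=1: 64!=96
i=2: 22!=96
i=3: 52!=96
i=4: 52!=96
i=5: 96==96 found!

Found at 5, 6 comps


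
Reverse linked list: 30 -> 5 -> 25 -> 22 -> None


Step 1: curr=30, set curr.next=prev(None) | reversed so far: 30
Step 2: curr=5, set curr.next=prev(30) | reversed so far: 5 -> 30
Step 3: curr=25, set curr.next=prev(5) | reversed so far: 25 -> 5 -> 30
Step 4: curr=22, set curr.next=prev(25) | reversed so far: 22 -> 25 -> 5 -> 30

22 -> 25 -> 5 -> 30 -> None


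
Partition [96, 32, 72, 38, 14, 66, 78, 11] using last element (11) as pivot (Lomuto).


Pivot: 11
Place pivot at 0: [11, 32, 72, 38, 14, 66, 78, 96]

Partitioned: [11, 32, 72, 38, 14, 66, 78, 96]


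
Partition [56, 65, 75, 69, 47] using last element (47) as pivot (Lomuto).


Pivot: 47
Place pivot at 0: [47, 65, 75, 69, 56]

Partitioned: [47, 65, 75, 69, 56]


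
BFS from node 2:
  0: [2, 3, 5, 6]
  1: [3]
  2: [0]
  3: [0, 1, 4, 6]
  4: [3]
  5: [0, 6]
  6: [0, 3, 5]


Visit 2, enqueue [0]
Visit 0, enqueue [3, 5, 6]
Visit 3, enqueue [1, 4]
Visit 5, enqueue []
Visit 6, enqueue []
Visit 1, enqueue []
Visit 4, enqueue []

BFS order: [2, 0, 3, 5, 6, 1, 4]


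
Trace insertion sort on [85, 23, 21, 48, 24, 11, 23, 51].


Initial: [85, 23, 21, 48, 24, 11, 23, 51]
Insert 23: [23, 85, 21, 48, 24, 11, 23, 51]
Insert 21: [21, 23, 85, 48, 24, 11, 23, 51]
Insert 48: [21, 23, 48, 85, 24, 11, 23, 51]
Insert 24: [21, 23, 24, 48, 85, 11, 23, 51]
Insert 11: [11, 21, 23, 24, 48, 85, 23, 51]
Insert 23: [11, 21, 23, 23, 24, 48, 85, 51]
Insert 51: [11, 21, 23, 23, 24, 48, 51, 85]

Sorted: [11, 21, 23, 23, 24, 48, 51, 85]


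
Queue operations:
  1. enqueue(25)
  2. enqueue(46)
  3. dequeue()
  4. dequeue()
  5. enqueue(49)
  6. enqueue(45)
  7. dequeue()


enqueue(25) -> [25]
enqueue(46) -> [25, 46]
dequeue()->25, [46]
dequeue()->46, []
enqueue(49) -> [49]
enqueue(45) -> [49, 45]
dequeue()->49, [45]

Final queue: [45]


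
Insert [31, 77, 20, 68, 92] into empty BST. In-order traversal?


Insert 31: root
Insert 77: R from 31
Insert 20: L from 31
Insert 68: R from 31 -> L from 77
Insert 92: R from 31 -> R from 77

In-order: [20, 31, 68, 77, 92]


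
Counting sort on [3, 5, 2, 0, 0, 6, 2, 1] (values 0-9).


Input: [3, 5, 2, 0, 0, 6, 2, 1]
Counts: [2, 1, 2, 1, 0, 1, 1, 0, 0, 0]

Sorted: [0, 0, 1, 2, 2, 3, 5, 6]


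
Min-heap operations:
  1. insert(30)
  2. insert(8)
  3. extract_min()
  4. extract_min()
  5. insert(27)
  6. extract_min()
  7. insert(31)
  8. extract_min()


insert(30) -> [30]
insert(8) -> [8, 30]
extract_min()->8, [30]
extract_min()->30, []
insert(27) -> [27]
extract_min()->27, []
insert(31) -> [31]
extract_min()->31, []

Final heap: []


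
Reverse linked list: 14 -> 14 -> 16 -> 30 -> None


Step 1: curr=14, set curr.next=prev(None) | reversed so far: 14
Step 2: curr=14, set curr.next=prev(14) | reversed so far: 14 -> 14
Step 3: curr=16, set curr.next=prev(14) | reversed so far: 16 -> 14 -> 14
Step 4: curr=30, set curr.next=prev(16) | reversed so far: 30 -> 16 -> 14 -> 14

30 -> 16 -> 14 -> 14 -> None


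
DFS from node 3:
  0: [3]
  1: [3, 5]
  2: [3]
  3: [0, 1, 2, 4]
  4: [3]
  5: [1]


Visit 3, push [4, 2, 1, 0]
Visit 0, push []
Visit 1, push [5]
Visit 5, push []
Visit 2, push []
Visit 4, push []

DFS order: [3, 0, 1, 5, 2, 4]


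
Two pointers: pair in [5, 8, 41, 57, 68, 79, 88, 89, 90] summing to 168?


lo=0(5)+hi=8(90)=95
lo=1(8)+hi=8(90)=98
lo=2(41)+hi=8(90)=131
lo=3(57)+hi=8(90)=147
lo=4(68)+hi=8(90)=158
lo=5(79)+hi=8(90)=169
lo=5(79)+hi=7(89)=168

Yes: 79+89=168


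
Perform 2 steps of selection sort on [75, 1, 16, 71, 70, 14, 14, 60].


Initial: [75, 1, 16, 71, 70, 14, 14, 60]
Step 1: min=1 at 1
  Swap: [1, 75, 16, 71, 70, 14, 14, 60]
Step 2: min=14 at 5
  Swap: [1, 14, 16, 71, 70, 75, 14, 60]

After 2 steps: [1, 14, 16, 71, 70, 75, 14, 60]


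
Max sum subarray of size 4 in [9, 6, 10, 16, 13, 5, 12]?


[0:4]: 41
[1:5]: 45
[2:6]: 44
[3:7]: 46

Max: 46 at [3:7]


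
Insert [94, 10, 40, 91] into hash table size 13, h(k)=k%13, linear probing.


Insert 94: h=3 -> slot 3
Insert 10: h=10 -> slot 10
Insert 40: h=1 -> slot 1
Insert 91: h=0 -> slot 0

Table: [91, 40, None, 94, None, None, None, None, None, None, 10, None, None]


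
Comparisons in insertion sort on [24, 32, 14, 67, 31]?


Algorithm: insertion sort
Input: [24, 32, 14, 67, 31]
Sorted: [14, 24, 31, 32, 67]

7


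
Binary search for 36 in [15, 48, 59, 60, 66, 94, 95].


Step 1: lo=0, hi=6, mid=3, val=60
Step 2: lo=0, hi=2, mid=1, val=48
Step 3: lo=0, hi=0, mid=0, val=15

Not found


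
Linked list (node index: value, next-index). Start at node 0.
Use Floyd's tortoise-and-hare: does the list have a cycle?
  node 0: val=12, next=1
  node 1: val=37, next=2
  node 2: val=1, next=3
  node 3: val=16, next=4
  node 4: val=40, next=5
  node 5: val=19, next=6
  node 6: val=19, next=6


Floyd's tortoise (slow, +1) and hare (fast, +2):
  init: slow=0, fast=0
  step 1: slow=1, fast=2
  step 2: slow=2, fast=4
  step 3: slow=3, fast=6
  step 4: slow=4, fast=6
  step 5: slow=5, fast=6
  step 6: slow=6, fast=6
  slow == fast at node 6: cycle detected

Cycle: yes


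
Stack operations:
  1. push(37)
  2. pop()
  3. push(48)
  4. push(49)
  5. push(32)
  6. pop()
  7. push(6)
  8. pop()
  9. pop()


push(37) -> [37]
pop()->37, []
push(48) -> [48]
push(49) -> [48, 49]
push(32) -> [48, 49, 32]
pop()->32, [48, 49]
push(6) -> [48, 49, 6]
pop()->6, [48, 49]
pop()->49, [48]

Final stack: [48]


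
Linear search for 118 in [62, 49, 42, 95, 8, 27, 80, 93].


i=0: 62!=118
i=1: 49!=118
i=2: 42!=118
i=3: 95!=118
i=4: 8!=118
i=5: 27!=118
i=6: 80!=118
i=7: 93!=118

Not found, 8 comps


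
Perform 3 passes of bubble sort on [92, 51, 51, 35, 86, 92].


Initial: [92, 51, 51, 35, 86, 92]
Pass 1: [51, 51, 35, 86, 92, 92] (4 swaps)
Pass 2: [51, 35, 51, 86, 92, 92] (1 swaps)
Pass 3: [35, 51, 51, 86, 92, 92] (1 swaps)

After 3 passes: [35, 51, 51, 86, 92, 92]


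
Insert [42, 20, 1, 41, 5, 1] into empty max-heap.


Insert 42: [42]
Insert 20: [42, 20]
Insert 1: [42, 20, 1]
Insert 41: [42, 41, 1, 20]
Insert 5: [42, 41, 1, 20, 5]
Insert 1: [42, 41, 1, 20, 5, 1]

Final heap: [42, 41, 1, 20, 5, 1]


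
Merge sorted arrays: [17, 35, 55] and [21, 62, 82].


Take 17 from A
Take 21 from B
Take 35 from A
Take 55 from A

Merged: [17, 21, 35, 55, 62, 82]


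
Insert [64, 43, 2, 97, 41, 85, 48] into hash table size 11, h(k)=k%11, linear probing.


Insert 64: h=9 -> slot 9
Insert 43: h=10 -> slot 10
Insert 2: h=2 -> slot 2
Insert 97: h=9, 2 probes -> slot 0
Insert 41: h=8 -> slot 8
Insert 85: h=8, 4 probes -> slot 1
Insert 48: h=4 -> slot 4

Table: [97, 85, 2, None, 48, None, None, None, 41, 64, 43]


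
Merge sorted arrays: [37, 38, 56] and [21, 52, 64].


Take 21 from B
Take 37 from A
Take 38 from A
Take 52 from B
Take 56 from A

Merged: [21, 37, 38, 52, 56, 64]


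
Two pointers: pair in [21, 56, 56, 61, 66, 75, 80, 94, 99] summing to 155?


lo=0(21)+hi=8(99)=120
lo=1(56)+hi=8(99)=155

Yes: 56+99=155


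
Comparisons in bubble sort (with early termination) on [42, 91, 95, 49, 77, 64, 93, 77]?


Algorithm: bubble sort (with early termination)
Input: [42, 91, 95, 49, 77, 64, 93, 77]
Sorted: [42, 49, 64, 77, 77, 91, 93, 95]

22


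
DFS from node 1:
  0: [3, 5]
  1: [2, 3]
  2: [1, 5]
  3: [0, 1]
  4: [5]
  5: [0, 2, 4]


Visit 1, push [3, 2]
Visit 2, push [5]
Visit 5, push [4, 0]
Visit 0, push [3]
Visit 3, push []
Visit 4, push []

DFS order: [1, 2, 5, 0, 3, 4]


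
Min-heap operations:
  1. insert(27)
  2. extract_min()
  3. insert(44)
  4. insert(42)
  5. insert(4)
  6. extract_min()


insert(27) -> [27]
extract_min()->27, []
insert(44) -> [44]
insert(42) -> [42, 44]
insert(4) -> [4, 44, 42]
extract_min()->4, [42, 44]

Final heap: [42, 44]


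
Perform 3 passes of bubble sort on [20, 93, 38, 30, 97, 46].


Initial: [20, 93, 38, 30, 97, 46]
Pass 1: [20, 38, 30, 93, 46, 97] (3 swaps)
Pass 2: [20, 30, 38, 46, 93, 97] (2 swaps)
Pass 3: [20, 30, 38, 46, 93, 97] (0 swaps)

After 3 passes: [20, 30, 38, 46, 93, 97]


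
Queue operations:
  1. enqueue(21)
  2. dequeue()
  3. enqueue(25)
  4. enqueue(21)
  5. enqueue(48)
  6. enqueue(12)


enqueue(21) -> [21]
dequeue()->21, []
enqueue(25) -> [25]
enqueue(21) -> [25, 21]
enqueue(48) -> [25, 21, 48]
enqueue(12) -> [25, 21, 48, 12]

Final queue: [25, 21, 48, 12]


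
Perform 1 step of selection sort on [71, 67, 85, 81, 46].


Initial: [71, 67, 85, 81, 46]
Step 1: min=46 at 4
  Swap: [46, 67, 85, 81, 71]

After 1 step: [46, 67, 85, 81, 71]


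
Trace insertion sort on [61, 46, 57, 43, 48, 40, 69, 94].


Initial: [61, 46, 57, 43, 48, 40, 69, 94]
Insert 46: [46, 61, 57, 43, 48, 40, 69, 94]
Insert 57: [46, 57, 61, 43, 48, 40, 69, 94]
Insert 43: [43, 46, 57, 61, 48, 40, 69, 94]
Insert 48: [43, 46, 48, 57, 61, 40, 69, 94]
Insert 40: [40, 43, 46, 48, 57, 61, 69, 94]
Insert 69: [40, 43, 46, 48, 57, 61, 69, 94]
Insert 94: [40, 43, 46, 48, 57, 61, 69, 94]

Sorted: [40, 43, 46, 48, 57, 61, 69, 94]


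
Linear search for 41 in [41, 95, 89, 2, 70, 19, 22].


i=0: 41==41 found!

Found at 0, 1 comps


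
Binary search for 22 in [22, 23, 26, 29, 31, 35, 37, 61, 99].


Step 1: lo=0, hi=8, mid=4, val=31
Step 2: lo=0, hi=3, mid=1, val=23
Step 3: lo=0, hi=0, mid=0, val=22

Found at index 0


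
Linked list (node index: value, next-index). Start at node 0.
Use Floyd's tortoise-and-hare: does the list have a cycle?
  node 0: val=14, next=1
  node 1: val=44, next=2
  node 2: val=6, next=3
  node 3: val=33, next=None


Floyd's tortoise (slow, +1) and hare (fast, +2):
  init: slow=0, fast=0
  step 1: slow=1, fast=2
  step 2: fast 2->3->None, no cycle

Cycle: no


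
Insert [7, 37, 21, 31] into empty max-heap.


Insert 7: [7]
Insert 37: [37, 7]
Insert 21: [37, 7, 21]
Insert 31: [37, 31, 21, 7]

Final heap: [37, 31, 21, 7]


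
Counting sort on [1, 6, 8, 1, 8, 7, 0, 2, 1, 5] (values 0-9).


Input: [1, 6, 8, 1, 8, 7, 0, 2, 1, 5]
Counts: [1, 3, 1, 0, 0, 1, 1, 1, 2, 0]

Sorted: [0, 1, 1, 1, 2, 5, 6, 7, 8, 8]


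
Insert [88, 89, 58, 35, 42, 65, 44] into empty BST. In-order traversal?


Insert 88: root
Insert 89: R from 88
Insert 58: L from 88
Insert 35: L from 88 -> L from 58
Insert 42: L from 88 -> L from 58 -> R from 35
Insert 65: L from 88 -> R from 58
Insert 44: L from 88 -> L from 58 -> R from 35 -> R from 42

In-order: [35, 42, 44, 58, 65, 88, 89]


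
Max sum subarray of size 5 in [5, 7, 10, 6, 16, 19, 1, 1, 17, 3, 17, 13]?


[0:5]: 44
[1:6]: 58
[2:7]: 52
[3:8]: 43
[4:9]: 54
[5:10]: 41
[6:11]: 39
[7:12]: 51

Max: 58 at [1:6]


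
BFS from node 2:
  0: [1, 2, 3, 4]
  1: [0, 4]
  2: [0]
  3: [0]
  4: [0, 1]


Visit 2, enqueue [0]
Visit 0, enqueue [1, 3, 4]
Visit 1, enqueue []
Visit 3, enqueue []
Visit 4, enqueue []

BFS order: [2, 0, 1, 3, 4]


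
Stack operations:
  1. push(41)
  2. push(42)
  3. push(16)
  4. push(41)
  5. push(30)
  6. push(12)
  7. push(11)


push(41) -> [41]
push(42) -> [41, 42]
push(16) -> [41, 42, 16]
push(41) -> [41, 42, 16, 41]
push(30) -> [41, 42, 16, 41, 30]
push(12) -> [41, 42, 16, 41, 30, 12]
push(11) -> [41, 42, 16, 41, 30, 12, 11]

Final stack: [41, 42, 16, 41, 30, 12, 11]


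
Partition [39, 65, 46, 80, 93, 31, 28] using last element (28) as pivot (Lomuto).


Pivot: 28
Place pivot at 0: [28, 65, 46, 80, 93, 31, 39]

Partitioned: [28, 65, 46, 80, 93, 31, 39]


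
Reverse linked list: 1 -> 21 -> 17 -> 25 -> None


Step 1: curr=1, set curr.next=prev(None) | reversed so far: 1
Step 2: curr=21, set curr.next=prev(1) | reversed so far: 21 -> 1
Step 3: curr=17, set curr.next=prev(21) | reversed so far: 17 -> 21 -> 1
Step 4: curr=25, set curr.next=prev(17) | reversed so far: 25 -> 17 -> 21 -> 1

25 -> 17 -> 21 -> 1 -> None


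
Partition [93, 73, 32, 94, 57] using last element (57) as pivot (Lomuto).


Pivot: 57
  32 <= 57: swap -> [32, 73, 93, 94, 57]
Place pivot at 1: [32, 57, 93, 94, 73]

Partitioned: [32, 57, 93, 94, 73]


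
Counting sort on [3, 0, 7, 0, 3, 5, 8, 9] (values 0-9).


Input: [3, 0, 7, 0, 3, 5, 8, 9]
Counts: [2, 0, 0, 2, 0, 1, 0, 1, 1, 1]

Sorted: [0, 0, 3, 3, 5, 7, 8, 9]


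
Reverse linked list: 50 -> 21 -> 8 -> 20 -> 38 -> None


Step 1: curr=50, set curr.next=prev(None) | reversed so far: 50
Step 2: curr=21, set curr.next=prev(50) | reversed so far: 21 -> 50
Step 3: curr=8, set curr.next=prev(21) | reversed so far: 8 -> 21 -> 50
Step 4: curr=20, set curr.next=prev(8) | reversed so far: 20 -> 8 -> 21 -> 50
Step 5: curr=38, set curr.next=prev(20) | reversed so far: 38 -> 20 -> 8 -> 21 -> 50

38 -> 20 -> 8 -> 21 -> 50 -> None


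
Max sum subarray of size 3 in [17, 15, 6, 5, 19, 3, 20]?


[0:3]: 38
[1:4]: 26
[2:5]: 30
[3:6]: 27
[4:7]: 42

Max: 42 at [4:7]


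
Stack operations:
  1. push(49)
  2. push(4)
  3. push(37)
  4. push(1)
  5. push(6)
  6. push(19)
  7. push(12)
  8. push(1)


push(49) -> [49]
push(4) -> [49, 4]
push(37) -> [49, 4, 37]
push(1) -> [49, 4, 37, 1]
push(6) -> [49, 4, 37, 1, 6]
push(19) -> [49, 4, 37, 1, 6, 19]
push(12) -> [49, 4, 37, 1, 6, 19, 12]
push(1) -> [49, 4, 37, 1, 6, 19, 12, 1]

Final stack: [49, 4, 37, 1, 6, 19, 12, 1]


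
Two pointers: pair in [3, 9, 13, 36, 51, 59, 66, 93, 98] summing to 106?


lo=0(3)+hi=8(98)=101
lo=1(9)+hi=8(98)=107
lo=1(9)+hi=7(93)=102
lo=2(13)+hi=7(93)=106

Yes: 13+93=106


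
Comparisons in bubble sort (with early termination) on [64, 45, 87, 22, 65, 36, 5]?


Algorithm: bubble sort (with early termination)
Input: [64, 45, 87, 22, 65, 36, 5]
Sorted: [5, 22, 36, 45, 64, 65, 87]

21


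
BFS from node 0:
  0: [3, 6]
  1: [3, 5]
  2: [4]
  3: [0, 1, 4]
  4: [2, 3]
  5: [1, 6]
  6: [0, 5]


Visit 0, enqueue [3, 6]
Visit 3, enqueue [1, 4]
Visit 6, enqueue [5]
Visit 1, enqueue []
Visit 4, enqueue [2]
Visit 5, enqueue []
Visit 2, enqueue []

BFS order: [0, 3, 6, 1, 4, 5, 2]


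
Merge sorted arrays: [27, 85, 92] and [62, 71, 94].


Take 27 from A
Take 62 from B
Take 71 from B
Take 85 from A
Take 92 from A

Merged: [27, 62, 71, 85, 92, 94]


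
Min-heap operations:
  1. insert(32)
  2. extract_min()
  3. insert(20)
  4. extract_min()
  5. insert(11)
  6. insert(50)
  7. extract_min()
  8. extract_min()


insert(32) -> [32]
extract_min()->32, []
insert(20) -> [20]
extract_min()->20, []
insert(11) -> [11]
insert(50) -> [11, 50]
extract_min()->11, [50]
extract_min()->50, []

Final heap: []


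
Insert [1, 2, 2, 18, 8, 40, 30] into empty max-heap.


Insert 1: [1]
Insert 2: [2, 1]
Insert 2: [2, 1, 2]
Insert 18: [18, 2, 2, 1]
Insert 8: [18, 8, 2, 1, 2]
Insert 40: [40, 8, 18, 1, 2, 2]
Insert 30: [40, 8, 30, 1, 2, 2, 18]

Final heap: [40, 8, 30, 1, 2, 2, 18]


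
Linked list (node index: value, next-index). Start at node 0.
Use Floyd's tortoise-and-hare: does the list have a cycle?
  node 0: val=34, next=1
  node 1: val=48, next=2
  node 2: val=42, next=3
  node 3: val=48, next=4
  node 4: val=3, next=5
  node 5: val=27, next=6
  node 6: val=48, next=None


Floyd's tortoise (slow, +1) and hare (fast, +2):
  init: slow=0, fast=0
  step 1: slow=1, fast=2
  step 2: slow=2, fast=4
  step 3: slow=3, fast=6
  step 4: fast -> None, no cycle

Cycle: no


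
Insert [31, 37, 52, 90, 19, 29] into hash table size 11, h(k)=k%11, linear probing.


Insert 31: h=9 -> slot 9
Insert 37: h=4 -> slot 4
Insert 52: h=8 -> slot 8
Insert 90: h=2 -> slot 2
Insert 19: h=8, 2 probes -> slot 10
Insert 29: h=7 -> slot 7

Table: [None, None, 90, None, 37, None, None, 29, 52, 31, 19]


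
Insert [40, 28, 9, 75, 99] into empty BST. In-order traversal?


Insert 40: root
Insert 28: L from 40
Insert 9: L from 40 -> L from 28
Insert 75: R from 40
Insert 99: R from 40 -> R from 75

In-order: [9, 28, 40, 75, 99]


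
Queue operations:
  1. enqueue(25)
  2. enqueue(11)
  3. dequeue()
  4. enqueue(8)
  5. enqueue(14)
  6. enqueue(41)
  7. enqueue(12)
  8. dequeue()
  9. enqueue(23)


enqueue(25) -> [25]
enqueue(11) -> [25, 11]
dequeue()->25, [11]
enqueue(8) -> [11, 8]
enqueue(14) -> [11, 8, 14]
enqueue(41) -> [11, 8, 14, 41]
enqueue(12) -> [11, 8, 14, 41, 12]
dequeue()->11, [8, 14, 41, 12]
enqueue(23) -> [8, 14, 41, 12, 23]

Final queue: [8, 14, 41, 12, 23]


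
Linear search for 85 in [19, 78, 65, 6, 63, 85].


i=0: 19!=85
i=1: 78!=85
i=2: 65!=85
i=3: 6!=85
i=4: 63!=85
i=5: 85==85 found!

Found at 5, 6 comps


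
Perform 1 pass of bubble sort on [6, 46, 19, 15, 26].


Initial: [6, 46, 19, 15, 26]
Pass 1: [6, 19, 15, 26, 46] (3 swaps)

After 1 pass: [6, 19, 15, 26, 46]


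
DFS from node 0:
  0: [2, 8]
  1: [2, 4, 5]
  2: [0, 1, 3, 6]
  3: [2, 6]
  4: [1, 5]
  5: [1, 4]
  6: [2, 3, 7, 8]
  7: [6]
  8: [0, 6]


Visit 0, push [8, 2]
Visit 2, push [6, 3, 1]
Visit 1, push [5, 4]
Visit 4, push [5]
Visit 5, push []
Visit 3, push [6]
Visit 6, push [8, 7]
Visit 7, push []
Visit 8, push []

DFS order: [0, 2, 1, 4, 5, 3, 6, 7, 8]


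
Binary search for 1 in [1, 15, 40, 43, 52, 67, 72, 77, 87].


Step 1: lo=0, hi=8, mid=4, val=52
Step 2: lo=0, hi=3, mid=1, val=15
Step 3: lo=0, hi=0, mid=0, val=1

Found at index 0


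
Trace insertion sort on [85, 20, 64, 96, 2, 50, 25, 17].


Initial: [85, 20, 64, 96, 2, 50, 25, 17]
Insert 20: [20, 85, 64, 96, 2, 50, 25, 17]
Insert 64: [20, 64, 85, 96, 2, 50, 25, 17]
Insert 96: [20, 64, 85, 96, 2, 50, 25, 17]
Insert 2: [2, 20, 64, 85, 96, 50, 25, 17]
Insert 50: [2, 20, 50, 64, 85, 96, 25, 17]
Insert 25: [2, 20, 25, 50, 64, 85, 96, 17]
Insert 17: [2, 17, 20, 25, 50, 64, 85, 96]

Sorted: [2, 17, 20, 25, 50, 64, 85, 96]


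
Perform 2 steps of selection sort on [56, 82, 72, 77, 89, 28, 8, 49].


Initial: [56, 82, 72, 77, 89, 28, 8, 49]
Step 1: min=8 at 6
  Swap: [8, 82, 72, 77, 89, 28, 56, 49]
Step 2: min=28 at 5
  Swap: [8, 28, 72, 77, 89, 82, 56, 49]

After 2 steps: [8, 28, 72, 77, 89, 82, 56, 49]


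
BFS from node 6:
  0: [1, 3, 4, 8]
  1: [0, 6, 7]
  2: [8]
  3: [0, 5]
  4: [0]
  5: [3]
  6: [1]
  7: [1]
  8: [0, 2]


Visit 6, enqueue [1]
Visit 1, enqueue [0, 7]
Visit 0, enqueue [3, 4, 8]
Visit 7, enqueue []
Visit 3, enqueue [5]
Visit 4, enqueue []
Visit 8, enqueue [2]
Visit 5, enqueue []
Visit 2, enqueue []

BFS order: [6, 1, 0, 7, 3, 4, 8, 5, 2]


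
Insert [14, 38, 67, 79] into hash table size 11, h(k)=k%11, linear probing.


Insert 14: h=3 -> slot 3
Insert 38: h=5 -> slot 5
Insert 67: h=1 -> slot 1
Insert 79: h=2 -> slot 2

Table: [None, 67, 79, 14, None, 38, None, None, None, None, None]


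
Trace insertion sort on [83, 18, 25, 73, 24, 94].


Initial: [83, 18, 25, 73, 24, 94]
Insert 18: [18, 83, 25, 73, 24, 94]
Insert 25: [18, 25, 83, 73, 24, 94]
Insert 73: [18, 25, 73, 83, 24, 94]
Insert 24: [18, 24, 25, 73, 83, 94]
Insert 94: [18, 24, 25, 73, 83, 94]

Sorted: [18, 24, 25, 73, 83, 94]


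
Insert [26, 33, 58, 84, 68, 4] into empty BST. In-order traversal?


Insert 26: root
Insert 33: R from 26
Insert 58: R from 26 -> R from 33
Insert 84: R from 26 -> R from 33 -> R from 58
Insert 68: R from 26 -> R from 33 -> R from 58 -> L from 84
Insert 4: L from 26

In-order: [4, 26, 33, 58, 68, 84]


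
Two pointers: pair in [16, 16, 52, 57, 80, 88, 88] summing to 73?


lo=0(16)+hi=6(88)=104
lo=0(16)+hi=5(88)=104
lo=0(16)+hi=4(80)=96
lo=0(16)+hi=3(57)=73

Yes: 16+57=73


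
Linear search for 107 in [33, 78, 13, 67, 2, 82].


i=0: 33!=107
i=1: 78!=107
i=2: 13!=107
i=3: 67!=107
i=4: 2!=107
i=5: 82!=107

Not found, 6 comps


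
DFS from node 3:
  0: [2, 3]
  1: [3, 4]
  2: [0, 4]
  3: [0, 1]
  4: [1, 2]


Visit 3, push [1, 0]
Visit 0, push [2]
Visit 2, push [4]
Visit 4, push [1]
Visit 1, push []

DFS order: [3, 0, 2, 4, 1]


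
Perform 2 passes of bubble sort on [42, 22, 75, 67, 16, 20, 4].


Initial: [42, 22, 75, 67, 16, 20, 4]
Pass 1: [22, 42, 67, 16, 20, 4, 75] (5 swaps)
Pass 2: [22, 42, 16, 20, 4, 67, 75] (3 swaps)

After 2 passes: [22, 42, 16, 20, 4, 67, 75]


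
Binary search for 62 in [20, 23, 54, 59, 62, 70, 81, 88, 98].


Step 1: lo=0, hi=8, mid=4, val=62

Found at index 4


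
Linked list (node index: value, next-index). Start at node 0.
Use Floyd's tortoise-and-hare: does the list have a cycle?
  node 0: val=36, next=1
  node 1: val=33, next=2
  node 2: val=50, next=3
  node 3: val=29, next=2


Floyd's tortoise (slow, +1) and hare (fast, +2):
  init: slow=0, fast=0
  step 1: slow=1, fast=2
  step 2: slow=2, fast=2
  slow == fast at node 2: cycle detected

Cycle: yes


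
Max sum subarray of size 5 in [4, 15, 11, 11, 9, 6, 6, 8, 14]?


[0:5]: 50
[1:6]: 52
[2:7]: 43
[3:8]: 40
[4:9]: 43

Max: 52 at [1:6]


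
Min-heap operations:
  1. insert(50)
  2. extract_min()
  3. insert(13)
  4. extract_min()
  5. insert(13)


insert(50) -> [50]
extract_min()->50, []
insert(13) -> [13]
extract_min()->13, []
insert(13) -> [13]

Final heap: [13]


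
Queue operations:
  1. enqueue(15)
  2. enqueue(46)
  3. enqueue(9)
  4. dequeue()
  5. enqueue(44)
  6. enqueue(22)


enqueue(15) -> [15]
enqueue(46) -> [15, 46]
enqueue(9) -> [15, 46, 9]
dequeue()->15, [46, 9]
enqueue(44) -> [46, 9, 44]
enqueue(22) -> [46, 9, 44, 22]

Final queue: [46, 9, 44, 22]


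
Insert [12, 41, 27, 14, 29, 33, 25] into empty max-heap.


Insert 12: [12]
Insert 41: [41, 12]
Insert 27: [41, 12, 27]
Insert 14: [41, 14, 27, 12]
Insert 29: [41, 29, 27, 12, 14]
Insert 33: [41, 29, 33, 12, 14, 27]
Insert 25: [41, 29, 33, 12, 14, 27, 25]

Final heap: [41, 29, 33, 12, 14, 27, 25]


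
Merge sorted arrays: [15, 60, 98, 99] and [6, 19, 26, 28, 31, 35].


Take 6 from B
Take 15 from A
Take 19 from B
Take 26 from B
Take 28 from B
Take 31 from B
Take 35 from B

Merged: [6, 15, 19, 26, 28, 31, 35, 60, 98, 99]


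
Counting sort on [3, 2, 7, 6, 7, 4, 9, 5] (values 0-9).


Input: [3, 2, 7, 6, 7, 4, 9, 5]
Counts: [0, 0, 1, 1, 1, 1, 1, 2, 0, 1]

Sorted: [2, 3, 4, 5, 6, 7, 7, 9]


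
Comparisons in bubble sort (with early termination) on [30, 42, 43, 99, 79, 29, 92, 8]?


Algorithm: bubble sort (with early termination)
Input: [30, 42, 43, 99, 79, 29, 92, 8]
Sorted: [8, 29, 30, 42, 43, 79, 92, 99]

28


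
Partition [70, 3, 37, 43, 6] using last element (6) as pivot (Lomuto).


Pivot: 6
  3 <= 6: swap -> [3, 70, 37, 43, 6]
Place pivot at 1: [3, 6, 37, 43, 70]

Partitioned: [3, 6, 37, 43, 70]


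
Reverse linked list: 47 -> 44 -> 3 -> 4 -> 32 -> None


Step 1: curr=47, set curr.next=prev(None) | reversed so far: 47
Step 2: curr=44, set curr.next=prev(47) | reversed so far: 44 -> 47
Step 3: curr=3, set curr.next=prev(44) | reversed so far: 3 -> 44 -> 47
Step 4: curr=4, set curr.next=prev(3) | reversed so far: 4 -> 3 -> 44 -> 47
Step 5: curr=32, set curr.next=prev(4) | reversed so far: 32 -> 4 -> 3 -> 44 -> 47

32 -> 4 -> 3 -> 44 -> 47 -> None


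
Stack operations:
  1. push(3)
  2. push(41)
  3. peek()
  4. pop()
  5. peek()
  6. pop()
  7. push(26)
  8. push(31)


push(3) -> [3]
push(41) -> [3, 41]
peek()->41
pop()->41, [3]
peek()->3
pop()->3, []
push(26) -> [26]
push(31) -> [26, 31]

Final stack: [26, 31]


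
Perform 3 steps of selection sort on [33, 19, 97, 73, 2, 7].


Initial: [33, 19, 97, 73, 2, 7]
Step 1: min=2 at 4
  Swap: [2, 19, 97, 73, 33, 7]
Step 2: min=7 at 5
  Swap: [2, 7, 97, 73, 33, 19]
Step 3: min=19 at 5
  Swap: [2, 7, 19, 73, 33, 97]

After 3 steps: [2, 7, 19, 73, 33, 97]


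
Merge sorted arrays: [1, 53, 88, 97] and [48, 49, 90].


Take 1 from A
Take 48 from B
Take 49 from B
Take 53 from A
Take 88 from A
Take 90 from B

Merged: [1, 48, 49, 53, 88, 90, 97]


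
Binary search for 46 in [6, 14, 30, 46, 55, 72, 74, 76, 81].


Step 1: lo=0, hi=8, mid=4, val=55
Step 2: lo=0, hi=3, mid=1, val=14
Step 3: lo=2, hi=3, mid=2, val=30
Step 4: lo=3, hi=3, mid=3, val=46

Found at index 3


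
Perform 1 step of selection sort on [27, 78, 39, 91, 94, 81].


Initial: [27, 78, 39, 91, 94, 81]
Step 1: min=27 at 0
  Swap: [27, 78, 39, 91, 94, 81]

After 1 step: [27, 78, 39, 91, 94, 81]


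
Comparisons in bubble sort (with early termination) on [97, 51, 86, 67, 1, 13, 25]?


Algorithm: bubble sort (with early termination)
Input: [97, 51, 86, 67, 1, 13, 25]
Sorted: [1, 13, 25, 51, 67, 86, 97]

20


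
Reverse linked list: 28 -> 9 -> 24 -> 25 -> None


Step 1: curr=28, set curr.next=prev(None) | reversed so far: 28
Step 2: curr=9, set curr.next=prev(28) | reversed so far: 9 -> 28
Step 3: curr=24, set curr.next=prev(9) | reversed so far: 24 -> 9 -> 28
Step 4: curr=25, set curr.next=prev(24) | reversed so far: 25 -> 24 -> 9 -> 28

25 -> 24 -> 9 -> 28 -> None


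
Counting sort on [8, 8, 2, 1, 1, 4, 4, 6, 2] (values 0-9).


Input: [8, 8, 2, 1, 1, 4, 4, 6, 2]
Counts: [0, 2, 2, 0, 2, 0, 1, 0, 2, 0]

Sorted: [1, 1, 2, 2, 4, 4, 6, 8, 8]


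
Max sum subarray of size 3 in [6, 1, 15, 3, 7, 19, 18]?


[0:3]: 22
[1:4]: 19
[2:5]: 25
[3:6]: 29
[4:7]: 44

Max: 44 at [4:7]


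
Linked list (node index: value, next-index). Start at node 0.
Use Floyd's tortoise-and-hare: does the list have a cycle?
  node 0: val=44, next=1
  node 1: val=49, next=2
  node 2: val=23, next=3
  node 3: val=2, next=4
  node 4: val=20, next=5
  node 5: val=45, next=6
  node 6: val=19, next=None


Floyd's tortoise (slow, +1) and hare (fast, +2):
  init: slow=0, fast=0
  step 1: slow=1, fast=2
  step 2: slow=2, fast=4
  step 3: slow=3, fast=6
  step 4: fast -> None, no cycle

Cycle: no
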